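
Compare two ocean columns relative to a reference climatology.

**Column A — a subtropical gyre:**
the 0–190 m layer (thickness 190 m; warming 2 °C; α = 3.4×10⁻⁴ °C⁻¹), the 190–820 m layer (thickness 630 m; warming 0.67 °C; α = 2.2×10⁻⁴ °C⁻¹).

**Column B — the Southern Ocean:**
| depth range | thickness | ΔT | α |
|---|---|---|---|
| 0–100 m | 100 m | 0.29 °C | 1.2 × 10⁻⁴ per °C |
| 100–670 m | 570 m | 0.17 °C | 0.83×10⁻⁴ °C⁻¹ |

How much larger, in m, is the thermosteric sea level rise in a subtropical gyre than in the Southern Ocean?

A 0–190 m: 190 × 2 × 3.4×10⁻⁴ = 0.12920 m
A 0.67 × 630 × 2.2×10⁻⁴ = 0.092862 m
A total: 0.222062 m
B 0.29 × 100 × 1.2×10⁻⁴ = 0.00348 m
B 0.83×10⁻⁴ × 570 × 0.17 = 0.0080427 m
B total: 0.0115227 m
Difference: 0.222062 − 0.0115227 = 0.2105393 m

0.21 m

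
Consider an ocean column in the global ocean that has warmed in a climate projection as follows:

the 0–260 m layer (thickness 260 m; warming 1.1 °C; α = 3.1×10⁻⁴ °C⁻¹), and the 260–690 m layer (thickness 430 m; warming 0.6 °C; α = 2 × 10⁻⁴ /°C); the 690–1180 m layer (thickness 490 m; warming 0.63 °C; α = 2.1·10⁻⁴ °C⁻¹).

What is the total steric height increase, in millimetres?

Δh = 210 mm

1.1 × 3.1×10⁻⁴ × 260 = 0.08866 m
260–690 m: 2×10⁻⁴ × 0.6 × 430 = 0.05160 m
Layer 3: 2.1×10⁻⁴ × 490 × 0.63 = 0.064827 m
Δh = 0.08866 + 0.05160 + 0.064827 = 0.205087 m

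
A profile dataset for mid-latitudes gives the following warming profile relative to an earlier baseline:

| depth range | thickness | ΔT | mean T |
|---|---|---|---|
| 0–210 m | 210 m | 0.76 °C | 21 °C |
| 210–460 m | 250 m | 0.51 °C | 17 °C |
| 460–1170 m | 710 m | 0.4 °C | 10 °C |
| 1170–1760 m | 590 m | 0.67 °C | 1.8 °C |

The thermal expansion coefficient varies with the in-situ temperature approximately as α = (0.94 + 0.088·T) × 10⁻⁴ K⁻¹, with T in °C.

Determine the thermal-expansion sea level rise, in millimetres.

Δh = 171 mm

Layer 1: α = (0.94 + 0.088×21)×10⁻⁴ = 2.788×10⁻⁴ K⁻¹
Layer 2: α = (0.94 + 0.088×17)×10⁻⁴ = 2.436×10⁻⁴ K⁻¹
Layer 3: α = (0.94 + 0.088×10)×10⁻⁴ = 1.82×10⁻⁴ K⁻¹
Layer 4: α = (0.94 + 0.088×1.8)×10⁻⁴ = 1.0984×10⁻⁴ K⁻¹
0–210 m: 2.788×10⁻⁴ × 210 × 0.76 = 0.04449648 m
210–460 m: 2.436×10⁻⁴ × 250 × 0.51 = 0.031059 m
710 × 0.4 × 1.82×10⁻⁴ = 0.051688 m
0.67 × 1.0984×10⁻⁴ × 590 = 0.043419752 m
Δh = 0.04449648 + 0.031059 + 0.051688 + 0.043419752 = 0.170663232 m ≈ 171 mm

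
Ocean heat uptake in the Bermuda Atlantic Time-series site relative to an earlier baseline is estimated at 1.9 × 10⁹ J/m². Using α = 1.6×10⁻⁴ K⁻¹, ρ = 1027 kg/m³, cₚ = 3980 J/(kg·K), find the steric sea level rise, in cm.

7.44 cm

Δh = αQ/(ρcₚ) = 1.6×10⁻⁴ × 1.9×10⁹ / (1027 × 3980) ≈ 0.074374 m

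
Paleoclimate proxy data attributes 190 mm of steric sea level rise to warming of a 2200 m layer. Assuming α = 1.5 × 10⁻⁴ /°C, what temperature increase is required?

ΔT = Δh/(αH) = 0.19 / (1.5×10⁻⁴ × 2200) ≈ 0.5758 °C

about 0.576 °C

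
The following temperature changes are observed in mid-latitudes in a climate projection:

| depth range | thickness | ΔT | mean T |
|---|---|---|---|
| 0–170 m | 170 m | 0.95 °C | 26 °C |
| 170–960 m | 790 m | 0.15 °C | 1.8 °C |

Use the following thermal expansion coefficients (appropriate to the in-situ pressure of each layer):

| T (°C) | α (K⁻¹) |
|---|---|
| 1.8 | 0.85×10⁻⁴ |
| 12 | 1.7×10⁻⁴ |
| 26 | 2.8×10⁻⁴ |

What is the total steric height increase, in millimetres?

Layer 1 at 26 °C → α = 2.8×10⁻⁴ K⁻¹
Layer 2 at 1.8 °C → α = 0.85×10⁻⁴ K⁻¹
2.8×10⁻⁴ × 170 × 0.95 = 0.04522 m
170–960 m: 0.15 × 0.85×10⁻⁴ × 790 = 0.0100725 m
Δh = 0.04522 + 0.0100725 = 0.0552925 m

55.3 mm of thermosteric rise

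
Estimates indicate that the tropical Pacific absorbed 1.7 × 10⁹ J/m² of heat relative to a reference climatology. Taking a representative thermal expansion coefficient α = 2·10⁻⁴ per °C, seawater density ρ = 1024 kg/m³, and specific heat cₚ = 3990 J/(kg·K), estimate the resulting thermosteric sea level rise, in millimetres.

Δh = αQ/(ρcₚ) = 2×10⁻⁴ × 1.7×10⁹ / (1024 × 3990) ≈ 0.083216 m

83.2 mm of thermosteric rise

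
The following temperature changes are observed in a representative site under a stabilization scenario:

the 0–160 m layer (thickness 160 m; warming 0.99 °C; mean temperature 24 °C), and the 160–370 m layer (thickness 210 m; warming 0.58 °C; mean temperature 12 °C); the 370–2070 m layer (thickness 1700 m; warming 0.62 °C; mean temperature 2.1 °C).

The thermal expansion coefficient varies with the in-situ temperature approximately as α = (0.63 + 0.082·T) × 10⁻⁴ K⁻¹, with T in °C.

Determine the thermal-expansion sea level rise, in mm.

about 145 mm

Layer 1: α = (0.63 + 0.082×24)×10⁻⁴ = 2.598×10⁻⁴ K⁻¹
Layer 2: α = (0.63 + 0.082×12)×10⁻⁴ = 1.614×10⁻⁴ K⁻¹
Layer 3: α = (0.63 + 0.082×2.1)×10⁻⁴ = 0.8022×10⁻⁴ K⁻¹
0–160 m: 2.598×10⁻⁴ × 0.99 × 160 = 0.04115232 m
1.614×10⁻⁴ × 210 × 0.58 = 0.01965852 m
370–2070 m: 0.8022×10⁻⁴ × 1700 × 0.62 = 0.08455188 m
Δh = 0.04115232 + 0.01965852 + 0.08455188 = 0.14536272 m ≈ 145 mm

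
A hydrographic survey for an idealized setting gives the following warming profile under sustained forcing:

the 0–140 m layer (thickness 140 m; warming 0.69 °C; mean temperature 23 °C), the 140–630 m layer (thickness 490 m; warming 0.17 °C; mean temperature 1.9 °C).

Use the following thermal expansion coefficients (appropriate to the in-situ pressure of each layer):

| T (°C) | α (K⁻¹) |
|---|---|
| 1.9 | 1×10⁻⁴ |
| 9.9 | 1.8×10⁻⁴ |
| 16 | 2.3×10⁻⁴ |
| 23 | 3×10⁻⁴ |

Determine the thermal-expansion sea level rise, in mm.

Δh ≈ 37.3 mm

Layer 1 at 23 °C → α = 3×10⁻⁴ K⁻¹
Layer 2 at 1.9 °C → α = 1×10⁻⁴ K⁻¹
140 × 0.69 × 3×10⁻⁴ = 0.02898 m
140–630 m: 0.17 × 490 × 1×10⁻⁴ = 0.00833 m
Δh = 0.02898 + 0.00833 = 0.03731 m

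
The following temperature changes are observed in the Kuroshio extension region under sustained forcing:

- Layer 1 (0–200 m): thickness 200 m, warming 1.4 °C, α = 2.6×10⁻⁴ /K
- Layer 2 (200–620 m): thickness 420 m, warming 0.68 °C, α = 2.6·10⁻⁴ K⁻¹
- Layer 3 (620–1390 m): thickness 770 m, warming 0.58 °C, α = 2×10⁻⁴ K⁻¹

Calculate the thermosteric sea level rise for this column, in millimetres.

Layer 1: 2.6×10⁻⁴ × 1.4 × 200 = 0.07280 m
Layer 2: 0.68 × 2.6×10⁻⁴ × 420 = 0.074256 m
620–1390 m: 0.58 × 770 × 2×10⁻⁴ = 0.08932 m
Δh = 0.07280 + 0.074256 + 0.08932 = 0.236376 m ≈ 236 mm

Δh ≈ 236 mm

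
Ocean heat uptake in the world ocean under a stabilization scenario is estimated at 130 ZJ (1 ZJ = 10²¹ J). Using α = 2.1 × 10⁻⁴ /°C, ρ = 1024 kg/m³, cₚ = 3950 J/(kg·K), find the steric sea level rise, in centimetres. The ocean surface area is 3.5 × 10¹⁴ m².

Per unit area: Q = 130×10²¹ / (3.5×10¹⁴) ≈ 3.714×10⁸ J/m²
Δh = αQ/(ρcₚ) = 2.1×10⁻⁴ × 3.714×10⁸ / (1024 × 3950) ≈ 0.019283 m

1.9 cm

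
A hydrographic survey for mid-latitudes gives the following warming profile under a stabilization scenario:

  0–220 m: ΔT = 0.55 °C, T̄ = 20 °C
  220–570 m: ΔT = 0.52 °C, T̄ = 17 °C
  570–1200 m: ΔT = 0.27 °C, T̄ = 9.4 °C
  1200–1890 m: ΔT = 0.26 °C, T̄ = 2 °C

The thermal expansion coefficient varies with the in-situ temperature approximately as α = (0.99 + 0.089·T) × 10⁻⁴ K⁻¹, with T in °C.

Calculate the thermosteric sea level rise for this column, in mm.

about 130 mm

Layer 1: α = (0.99 + 0.089×20)×10⁻⁴ = 2.77×10⁻⁴ K⁻¹
Layer 2: α = (0.99 + 0.089×17)×10⁻⁴ = 2.503×10⁻⁴ K⁻¹
Layer 3: α = (0.99 + 0.089×9.4)×10⁻⁴ = 1.8266×10⁻⁴ K⁻¹
Layer 4: α = (0.99 + 0.089×2)×10⁻⁴ = 1.168×10⁻⁴ K⁻¹
Layer 1: 220 × 2.77×10⁻⁴ × 0.55 = 0.033517 m
220–570 m: 350 × 2.503×10⁻⁴ × 0.52 = 0.0455546 m
Layer 3: 630 × 1.8266×10⁻⁴ × 0.27 = 0.031070466 m
Layer 4: 1.168×10⁻⁴ × 0.26 × 690 = 0.02095392 m
Δh = 0.033517 + 0.0455546 + 0.031070466 + 0.02095392 = 0.131095986 m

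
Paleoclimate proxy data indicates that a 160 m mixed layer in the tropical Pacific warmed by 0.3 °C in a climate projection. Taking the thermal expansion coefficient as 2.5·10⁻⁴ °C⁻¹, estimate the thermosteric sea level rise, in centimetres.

Δh ≈ 1.2 cm

Δh = αΔT·H = 2.5×10⁻⁴ × 0.3 × 160 = 0.01200 m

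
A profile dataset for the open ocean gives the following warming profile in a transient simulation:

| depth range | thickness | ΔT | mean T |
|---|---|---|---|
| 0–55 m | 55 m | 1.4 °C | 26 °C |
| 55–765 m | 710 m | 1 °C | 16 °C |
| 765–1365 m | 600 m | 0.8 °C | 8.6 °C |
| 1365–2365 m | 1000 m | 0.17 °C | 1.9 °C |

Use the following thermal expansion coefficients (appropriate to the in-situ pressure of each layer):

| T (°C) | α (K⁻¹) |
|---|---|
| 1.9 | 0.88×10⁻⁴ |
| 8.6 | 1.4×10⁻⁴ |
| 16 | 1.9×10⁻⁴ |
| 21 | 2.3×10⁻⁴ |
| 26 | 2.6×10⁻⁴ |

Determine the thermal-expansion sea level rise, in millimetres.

Layer 1 at 26 °C → α = 2.6×10⁻⁴ K⁻¹
Layer 2 at 16 °C → α = 1.9×10⁻⁴ K⁻¹
Layer 3 at 8.6 °C → α = 1.4×10⁻⁴ K⁻¹
Layer 4 at 1.9 °C → α = 0.88×10⁻⁴ K⁻¹
Layer 1: 55 × 2.6×10⁻⁴ × 1.4 = 0.02002 m
Layer 2: 1.9×10⁻⁴ × 1 × 710 = 0.13490 m
0.8 × 600 × 1.4×10⁻⁴ = 0.06720 m
1365–2365 m: 0.88×10⁻⁴ × 0.17 × 1000 = 0.01496 m
Δh = 0.02002 + 0.13490 + 0.06720 + 0.01496 = 0.23708 m ≈ 237 mm

Δh = 237 mm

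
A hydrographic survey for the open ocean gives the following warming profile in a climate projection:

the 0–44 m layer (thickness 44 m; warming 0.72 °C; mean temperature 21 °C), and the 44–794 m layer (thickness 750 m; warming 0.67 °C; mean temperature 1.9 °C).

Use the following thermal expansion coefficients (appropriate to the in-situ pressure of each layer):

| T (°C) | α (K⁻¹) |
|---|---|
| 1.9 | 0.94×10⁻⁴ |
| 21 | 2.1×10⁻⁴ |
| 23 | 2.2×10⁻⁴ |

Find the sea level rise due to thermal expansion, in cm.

Layer 1 at 21 °C → α = 2.1×10⁻⁴ K⁻¹
Layer 2 at 1.9 °C → α = 0.94×10⁻⁴ K⁻¹
Layer 1: 44 × 2.1×10⁻⁴ × 0.72 = 0.0066528 m
Layer 2: 0.67 × 750 × 0.94×10⁻⁴ = 0.047235 m
Δh = 0.0066528 + 0.047235 = 0.0538878 m

5.39 cm of thermosteric rise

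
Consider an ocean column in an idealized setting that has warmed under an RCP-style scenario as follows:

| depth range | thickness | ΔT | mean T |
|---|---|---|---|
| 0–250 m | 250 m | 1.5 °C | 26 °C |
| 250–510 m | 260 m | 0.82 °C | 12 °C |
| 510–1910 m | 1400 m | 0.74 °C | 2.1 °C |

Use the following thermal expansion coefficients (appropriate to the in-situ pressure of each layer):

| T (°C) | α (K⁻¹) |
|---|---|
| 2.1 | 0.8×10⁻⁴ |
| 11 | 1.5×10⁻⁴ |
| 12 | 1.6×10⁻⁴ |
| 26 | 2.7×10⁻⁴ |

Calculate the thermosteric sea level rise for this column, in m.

Δh ≈ 0.218 m

Layer 1 at 26 °C → α = 2.7×10⁻⁴ K⁻¹
Layer 2 at 12 °C → α = 1.6×10⁻⁴ K⁻¹
Layer 3 at 2.1 °C → α = 0.8×10⁻⁴ K⁻¹
0–250 m: 250 × 1.5 × 2.7×10⁻⁴ = 0.10125 m
250–510 m: 260 × 0.82 × 1.6×10⁻⁴ = 0.034112 m
1400 × 0.74 × 0.8×10⁻⁴ = 0.08288 m
Δh = 0.10125 + 0.034112 + 0.08288 = 0.218242 m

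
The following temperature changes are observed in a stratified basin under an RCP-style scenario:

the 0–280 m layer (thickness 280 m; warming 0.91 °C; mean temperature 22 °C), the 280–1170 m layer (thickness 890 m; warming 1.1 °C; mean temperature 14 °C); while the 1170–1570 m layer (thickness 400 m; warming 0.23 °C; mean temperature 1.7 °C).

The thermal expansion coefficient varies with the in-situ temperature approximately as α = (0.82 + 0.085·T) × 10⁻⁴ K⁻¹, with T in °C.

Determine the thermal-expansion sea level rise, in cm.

Layer 1: α = (0.82 + 0.085×22)×10⁻⁴ = 2.69×10⁻⁴ K⁻¹
Layer 2: α = (0.82 + 0.085×14)×10⁻⁴ = 2.01×10⁻⁴ K⁻¹
Layer 3: α = (0.82 + 0.085×1.7)×10⁻⁴ = 0.9645×10⁻⁴ K⁻¹
0.91 × 280 × 2.69×10⁻⁴ = 0.0685412 m
Layer 2: 890 × 1.1 × 2.01×10⁻⁴ = 0.196779 m
0.23 × 400 × 0.9645×10⁻⁴ = 0.0088734 m
Δh = 0.0685412 + 0.196779 + 0.0088734 = 0.2741936 m

about 27.4 cm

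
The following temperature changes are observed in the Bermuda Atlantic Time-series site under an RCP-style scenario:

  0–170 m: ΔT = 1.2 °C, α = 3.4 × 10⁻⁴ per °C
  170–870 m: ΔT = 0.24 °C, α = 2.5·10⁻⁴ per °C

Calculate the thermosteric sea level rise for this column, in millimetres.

Layer 1: 1.2 × 3.4×10⁻⁴ × 170 = 0.06936 m
170–870 m: 700 × 0.24 × 2.5×10⁻⁴ = 0.04200 m
Δh = 0.06936 + 0.04200 = 0.11136 m ≈ 111 mm

111 mm of thermosteric rise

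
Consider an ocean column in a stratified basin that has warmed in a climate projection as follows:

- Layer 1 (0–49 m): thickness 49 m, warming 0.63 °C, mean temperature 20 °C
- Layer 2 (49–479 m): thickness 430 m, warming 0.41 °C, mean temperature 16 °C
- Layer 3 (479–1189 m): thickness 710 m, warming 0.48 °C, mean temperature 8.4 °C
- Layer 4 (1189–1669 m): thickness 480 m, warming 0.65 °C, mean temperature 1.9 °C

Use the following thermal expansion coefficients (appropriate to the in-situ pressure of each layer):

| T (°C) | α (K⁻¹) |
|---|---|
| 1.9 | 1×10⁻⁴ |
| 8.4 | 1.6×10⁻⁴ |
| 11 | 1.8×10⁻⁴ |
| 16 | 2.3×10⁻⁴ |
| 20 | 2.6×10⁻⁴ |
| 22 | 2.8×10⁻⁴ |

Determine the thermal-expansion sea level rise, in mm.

Layer 1 at 20 °C → α = 2.6×10⁻⁴ K⁻¹
Layer 2 at 16 °C → α = 2.3×10⁻⁴ K⁻¹
Layer 3 at 8.4 °C → α = 1.6×10⁻⁴ K⁻¹
Layer 4 at 1.9 °C → α = 1×10⁻⁴ K⁻¹
49 × 0.63 × 2.6×10⁻⁴ = 0.0080262 m
49–479 m: 0.41 × 430 × 2.3×10⁻⁴ = 0.040549 m
0.48 × 1.6×10⁻⁴ × 710 = 0.054528 m
0.65 × 480 × 1×10⁻⁴ = 0.03120 m
Δh = 0.0080262 + 0.040549 + 0.054528 + 0.03120 = 0.1343032 m

Δh = 134 mm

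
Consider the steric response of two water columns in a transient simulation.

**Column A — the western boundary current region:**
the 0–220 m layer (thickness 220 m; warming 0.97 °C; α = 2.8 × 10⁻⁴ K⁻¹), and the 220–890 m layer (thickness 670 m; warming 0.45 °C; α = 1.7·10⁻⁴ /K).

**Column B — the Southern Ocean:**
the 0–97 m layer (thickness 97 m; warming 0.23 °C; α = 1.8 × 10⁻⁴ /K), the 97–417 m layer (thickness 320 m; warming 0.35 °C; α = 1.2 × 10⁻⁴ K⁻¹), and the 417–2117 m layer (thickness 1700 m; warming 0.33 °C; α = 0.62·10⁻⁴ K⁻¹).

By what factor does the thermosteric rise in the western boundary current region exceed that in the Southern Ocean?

2.1

A Layer 1: 0.97 × 2.8×10⁻⁴ × 220 = 0.059752 m
A Layer 2: 1.7×10⁻⁴ × 0.45 × 670 = 0.051255 m
A total: 0.111007 m
B Layer 1: 0.23 × 1.8×10⁻⁴ × 97 = 0.0040158 m
B 97–417 m: 0.35 × 1.2×10⁻⁴ × 320 = 0.01344 m
B 1700 × 0.62×10⁻⁴ × 0.33 = 0.034782 m
B total: 0.0522378 m
Ratio: 0.111007 / 0.0522378 ≈ 2.125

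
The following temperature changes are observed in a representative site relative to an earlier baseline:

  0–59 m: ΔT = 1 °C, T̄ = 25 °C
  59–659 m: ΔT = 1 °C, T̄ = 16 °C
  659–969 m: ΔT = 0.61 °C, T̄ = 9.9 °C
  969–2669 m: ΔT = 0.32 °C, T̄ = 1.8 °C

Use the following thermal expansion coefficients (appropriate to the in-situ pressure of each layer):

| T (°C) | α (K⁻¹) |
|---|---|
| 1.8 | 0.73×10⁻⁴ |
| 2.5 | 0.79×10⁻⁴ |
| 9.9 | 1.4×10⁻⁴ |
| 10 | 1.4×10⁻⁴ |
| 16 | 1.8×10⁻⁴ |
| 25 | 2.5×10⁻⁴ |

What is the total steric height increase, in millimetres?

Layer 1 at 25 °C → α = 2.5×10⁻⁴ K⁻¹
Layer 2 at 16 °C → α = 1.8×10⁻⁴ K⁻¹
Layer 3 at 9.9 °C → α = 1.4×10⁻⁴ K⁻¹
Layer 4 at 1.8 °C → α = 0.73×10⁻⁴ K⁻¹
59 × 2.5×10⁻⁴ × 1 = 0.01475 m
600 × 1 × 1.8×10⁻⁴ = 0.10800 m
659–969 m: 310 × 1.4×10⁻⁴ × 0.61 = 0.026474 m
969–2669 m: 1700 × 0.73×10⁻⁴ × 0.32 = 0.039712 m
Δh = 0.01475 + 0.10800 + 0.026474 + 0.039712 = 0.188936 m ≈ 189 mm

about 189 mm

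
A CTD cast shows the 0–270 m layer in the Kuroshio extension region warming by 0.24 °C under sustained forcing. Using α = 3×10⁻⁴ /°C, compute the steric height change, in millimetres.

Δh = αΔT·H = 3×10⁻⁴ × 0.24 × 270 = 0.01944 m

19.4 mm of thermosteric rise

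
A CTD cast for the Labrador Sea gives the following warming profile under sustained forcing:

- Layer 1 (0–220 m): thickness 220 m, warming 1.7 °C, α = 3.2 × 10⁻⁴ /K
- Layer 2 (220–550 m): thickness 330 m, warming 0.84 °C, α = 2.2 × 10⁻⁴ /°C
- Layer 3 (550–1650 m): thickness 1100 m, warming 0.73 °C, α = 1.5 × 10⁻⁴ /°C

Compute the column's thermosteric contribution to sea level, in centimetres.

about 30.1 cm

0–220 m: 3.2×10⁻⁴ × 1.7 × 220 = 0.11968 m
220–550 m: 2.2×10⁻⁴ × 0.84 × 330 = 0.060984 m
550–1650 m: 0.73 × 1100 × 1.5×10⁻⁴ = 0.12045 m
Δh = 0.11968 + 0.060984 + 0.12045 = 0.301114 m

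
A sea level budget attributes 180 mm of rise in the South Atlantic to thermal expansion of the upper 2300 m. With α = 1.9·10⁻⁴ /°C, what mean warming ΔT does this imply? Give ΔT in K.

about 0.412 K

ΔT = Δh/(αH) = 0.18 / (1.9×10⁻⁴ × 2300) ≈ 0.4119 K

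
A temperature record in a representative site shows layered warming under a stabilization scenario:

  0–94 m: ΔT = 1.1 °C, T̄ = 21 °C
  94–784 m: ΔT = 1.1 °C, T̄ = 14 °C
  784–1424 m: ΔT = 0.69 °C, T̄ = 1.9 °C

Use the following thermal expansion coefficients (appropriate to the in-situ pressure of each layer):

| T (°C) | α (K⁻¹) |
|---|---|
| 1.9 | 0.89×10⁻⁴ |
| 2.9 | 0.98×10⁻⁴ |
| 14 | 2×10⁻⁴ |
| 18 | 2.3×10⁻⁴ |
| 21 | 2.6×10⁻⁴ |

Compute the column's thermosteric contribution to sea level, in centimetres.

Layer 1 at 21 °C → α = 2.6×10⁻⁴ K⁻¹
Layer 2 at 14 °C → α = 2×10⁻⁴ K⁻¹
Layer 3 at 1.9 °C → α = 0.89×10⁻⁴ K⁻¹
94 × 1.1 × 2.6×10⁻⁴ = 0.026884 m
94–784 m: 1.1 × 690 × 2×10⁻⁴ = 0.15180 m
0.69 × 640 × 0.89×10⁻⁴ = 0.0393024 m
Δh = 0.026884 + 0.15180 + 0.0393024 = 0.2179864 m

Δh = 21.8 cm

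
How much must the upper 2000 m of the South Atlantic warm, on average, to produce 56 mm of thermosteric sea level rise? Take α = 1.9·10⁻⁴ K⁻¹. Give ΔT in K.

ΔT = Δh/(αH) = 0.056 / (1.9×10⁻⁴ × 2000) ≈ 0.1474 K

ΔT ≈ 0.15 K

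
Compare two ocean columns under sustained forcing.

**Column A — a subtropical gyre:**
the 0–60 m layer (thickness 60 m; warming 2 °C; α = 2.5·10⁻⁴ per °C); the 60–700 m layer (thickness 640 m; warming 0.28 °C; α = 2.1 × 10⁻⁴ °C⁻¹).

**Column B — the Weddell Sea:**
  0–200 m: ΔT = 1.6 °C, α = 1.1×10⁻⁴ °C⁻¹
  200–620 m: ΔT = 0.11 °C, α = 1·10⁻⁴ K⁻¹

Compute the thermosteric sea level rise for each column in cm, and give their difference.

Δh_A ≈ 6.76 cm, Δh_B ≈ 3.98 cm; difference ≈ 2.78 cm

A Layer 1: 2 × 60 × 2.5×10⁻⁴ = 0.03000 m
A 640 × 2.1×10⁻⁴ × 0.28 = 0.037632 m
A total: 0.067632 m
B 0–200 m: 200 × 1.1×10⁻⁴ × 1.6 = 0.03520 m
B 420 × 1×10⁻⁴ × 0.11 = 0.00462 m
B total: 0.03982 m
Difference: 0.067632 − 0.03982 = 0.027812 m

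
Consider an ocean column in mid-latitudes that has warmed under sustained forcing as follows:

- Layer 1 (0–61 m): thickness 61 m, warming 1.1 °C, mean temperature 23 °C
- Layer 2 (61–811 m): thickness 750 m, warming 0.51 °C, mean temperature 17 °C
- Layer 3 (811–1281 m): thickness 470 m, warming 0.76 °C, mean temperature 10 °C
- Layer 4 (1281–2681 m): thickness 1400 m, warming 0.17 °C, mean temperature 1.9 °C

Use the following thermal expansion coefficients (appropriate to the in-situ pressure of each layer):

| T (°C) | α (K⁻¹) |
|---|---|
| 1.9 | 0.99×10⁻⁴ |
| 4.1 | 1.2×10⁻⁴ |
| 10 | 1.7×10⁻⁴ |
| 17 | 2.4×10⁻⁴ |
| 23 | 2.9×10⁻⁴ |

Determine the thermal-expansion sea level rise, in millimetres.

Layer 1 at 23 °C → α = 2.9×10⁻⁴ K⁻¹
Layer 2 at 17 °C → α = 2.4×10⁻⁴ K⁻¹
Layer 3 at 10 °C → α = 1.7×10⁻⁴ K⁻¹
Layer 4 at 1.9 °C → α = 0.99×10⁻⁴ K⁻¹
1.1 × 2.9×10⁻⁴ × 61 = 0.019459 m
Layer 2: 750 × 0.51 × 2.4×10⁻⁴ = 0.09180 m
1.7×10⁻⁴ × 470 × 0.76 = 0.060724 m
1400 × 0.99×10⁻⁴ × 0.17 = 0.023562 m
Δh = 0.019459 + 0.09180 + 0.060724 + 0.023562 = 0.195545 m

about 196 mm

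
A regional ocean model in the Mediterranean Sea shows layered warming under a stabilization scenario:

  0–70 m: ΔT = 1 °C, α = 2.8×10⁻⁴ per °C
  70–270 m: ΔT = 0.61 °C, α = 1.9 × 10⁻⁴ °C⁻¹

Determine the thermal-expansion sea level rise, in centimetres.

Layer 1: 70 × 1 × 2.8×10⁻⁴ = 0.01960 m
0.61 × 1.9×10⁻⁴ × 200 = 0.02318 m
Δh = 0.01960 + 0.02318 = 0.04278 m

4.3 cm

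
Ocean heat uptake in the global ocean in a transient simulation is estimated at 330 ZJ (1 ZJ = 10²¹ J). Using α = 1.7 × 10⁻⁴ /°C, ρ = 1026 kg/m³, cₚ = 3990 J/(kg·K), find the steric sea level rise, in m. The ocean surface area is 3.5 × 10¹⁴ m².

Per unit area: Q = 330×10²¹ / (3.5×10¹⁴) ≈ 9.429×10⁸ J/m²
Δh = αQ/(ρcₚ) = 1.7×10⁻⁴ × 9.429×10⁸ / (1026 × 3990) ≈ 0.039156 m

0.039 m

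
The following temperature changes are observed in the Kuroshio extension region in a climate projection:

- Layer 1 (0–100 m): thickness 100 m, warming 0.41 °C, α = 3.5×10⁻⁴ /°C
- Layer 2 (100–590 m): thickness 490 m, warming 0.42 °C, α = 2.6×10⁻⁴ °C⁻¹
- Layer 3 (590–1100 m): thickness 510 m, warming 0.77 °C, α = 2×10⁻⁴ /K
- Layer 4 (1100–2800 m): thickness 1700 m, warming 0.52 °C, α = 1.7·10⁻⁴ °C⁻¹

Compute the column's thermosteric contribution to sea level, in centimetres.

0–100 m: 0.41 × 3.5×10⁻⁴ × 100 = 0.01435 m
Layer 2: 490 × 0.42 × 2.6×10⁻⁴ = 0.053508 m
510 × 2×10⁻⁴ × 0.77 = 0.07854 m
1.7×10⁻⁴ × 0.52 × 1700 = 0.15028 m
Δh = 0.01435 + 0.053508 + 0.07854 + 0.15028 = 0.296678 m

about 29.7 cm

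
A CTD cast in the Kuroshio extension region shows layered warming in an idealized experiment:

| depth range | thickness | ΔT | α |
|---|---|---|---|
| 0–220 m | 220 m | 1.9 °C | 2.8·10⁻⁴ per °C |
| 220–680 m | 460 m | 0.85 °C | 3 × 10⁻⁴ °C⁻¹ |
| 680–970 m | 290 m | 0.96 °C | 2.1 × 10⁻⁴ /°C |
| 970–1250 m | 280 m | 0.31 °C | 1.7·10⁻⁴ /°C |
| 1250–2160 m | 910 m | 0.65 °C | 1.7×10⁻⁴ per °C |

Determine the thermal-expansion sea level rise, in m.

0–220 m: 1.9 × 220 × 2.8×10⁻⁴ = 0.11704 m
Layer 2: 0.85 × 460 × 3×10⁻⁴ = 0.11730 m
2.1×10⁻⁴ × 290 × 0.96 = 0.058464 m
0.31 × 1.7×10⁻⁴ × 280 = 0.014756 m
Layer 5: 1.7×10⁻⁴ × 0.65 × 910 = 0.100555 m
Δh = 0.11704 + 0.11730 + 0.058464 + 0.014756 + 0.100555 = 0.408115 m

0.41 m of thermosteric rise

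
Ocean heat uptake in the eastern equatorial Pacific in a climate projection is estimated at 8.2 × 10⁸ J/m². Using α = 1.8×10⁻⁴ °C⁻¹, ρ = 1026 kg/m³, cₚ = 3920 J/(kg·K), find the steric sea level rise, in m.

Δh = αQ/(ρcₚ) = 1.8×10⁻⁴ × 8.2×10⁸ / (1026 × 3920) ≈ 0.036699 m

0.0367 m of thermosteric rise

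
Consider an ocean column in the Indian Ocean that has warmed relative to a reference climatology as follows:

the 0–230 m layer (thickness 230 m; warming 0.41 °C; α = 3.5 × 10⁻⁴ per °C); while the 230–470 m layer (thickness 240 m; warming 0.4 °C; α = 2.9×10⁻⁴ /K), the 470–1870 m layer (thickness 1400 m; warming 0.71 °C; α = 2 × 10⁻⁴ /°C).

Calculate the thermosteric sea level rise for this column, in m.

0.260 m of thermosteric rise

0–230 m: 230 × 3.5×10⁻⁴ × 0.41 = 0.033005 m
230–470 m: 2.9×10⁻⁴ × 240 × 0.4 = 0.02784 m
Layer 3: 1400 × 2×10⁻⁴ × 0.71 = 0.19880 m
Δh = 0.033005 + 0.02784 + 0.19880 = 0.259645 m ≈ 0.260 m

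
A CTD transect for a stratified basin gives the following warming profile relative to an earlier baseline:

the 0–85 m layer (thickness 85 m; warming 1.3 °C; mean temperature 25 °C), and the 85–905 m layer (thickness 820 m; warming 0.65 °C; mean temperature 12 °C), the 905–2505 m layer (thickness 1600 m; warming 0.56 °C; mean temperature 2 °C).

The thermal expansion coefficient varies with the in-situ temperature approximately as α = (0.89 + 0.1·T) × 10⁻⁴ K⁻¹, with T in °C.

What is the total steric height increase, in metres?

about 0.247 m

Layer 1: α = (0.89 + 0.1×25)×10⁻⁴ = 3.39×10⁻⁴ K⁻¹
Layer 2: α = (0.89 + 0.1×12)×10⁻⁴ = 2.09×10⁻⁴ K⁻¹
Layer 3: α = (0.89 + 0.1×2)×10⁻⁴ = 1.09×10⁻⁴ K⁻¹
0–85 m: 1.3 × 3.39×10⁻⁴ × 85 = 0.0374595 m
Layer 2: 0.65 × 2.09×10⁻⁴ × 820 = 0.111397 m
1600 × 0.56 × 1.09×10⁻⁴ = 0.097664 m
Δh = 0.0374595 + 0.111397 + 0.097664 = 0.2465205 m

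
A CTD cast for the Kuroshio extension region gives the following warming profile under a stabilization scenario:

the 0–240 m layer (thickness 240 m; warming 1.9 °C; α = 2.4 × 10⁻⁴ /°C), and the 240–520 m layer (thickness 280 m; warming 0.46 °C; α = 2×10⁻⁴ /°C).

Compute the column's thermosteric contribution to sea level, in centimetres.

Δh = 13.5 cm

Layer 1: 1.9 × 240 × 2.4×10⁻⁴ = 0.10944 m
240–520 m: 280 × 0.46 × 2×10⁻⁴ = 0.02576 m
Δh = 0.10944 + 0.02576 = 0.13520 m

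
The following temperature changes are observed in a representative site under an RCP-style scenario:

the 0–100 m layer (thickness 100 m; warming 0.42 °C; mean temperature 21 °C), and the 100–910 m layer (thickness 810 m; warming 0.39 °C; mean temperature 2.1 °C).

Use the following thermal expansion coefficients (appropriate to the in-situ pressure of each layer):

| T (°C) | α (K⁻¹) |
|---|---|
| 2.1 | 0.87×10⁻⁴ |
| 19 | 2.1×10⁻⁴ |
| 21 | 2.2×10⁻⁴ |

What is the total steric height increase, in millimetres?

about 36.7 mm

Layer 1 at 21 °C → α = 2.2×10⁻⁴ K⁻¹
Layer 2 at 2.1 °C → α = 0.87×10⁻⁴ K⁻¹
Layer 1: 0.42 × 2.2×10⁻⁴ × 100 = 0.00924 m
100–910 m: 0.39 × 810 × 0.87×10⁻⁴ = 0.0274833 m
Δh = 0.00924 + 0.0274833 = 0.0367233 m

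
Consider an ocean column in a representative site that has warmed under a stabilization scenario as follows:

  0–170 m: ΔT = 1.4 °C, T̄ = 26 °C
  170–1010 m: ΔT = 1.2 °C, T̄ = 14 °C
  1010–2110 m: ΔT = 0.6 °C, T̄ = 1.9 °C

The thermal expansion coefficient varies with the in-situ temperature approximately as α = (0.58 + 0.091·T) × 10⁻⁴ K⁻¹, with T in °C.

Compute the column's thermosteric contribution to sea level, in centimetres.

Layer 1: α = (0.58 + 0.091×26)×10⁻⁴ = 2.946×10⁻⁴ K⁻¹
Layer 2: α = (0.58 + 0.091×14)×10⁻⁴ = 1.854×10⁻⁴ K⁻¹
Layer 3: α = (0.58 + 0.091×1.9)×10⁻⁴ = 0.7529×10⁻⁴ K⁻¹
0–170 m: 170 × 1.4 × 2.946×10⁻⁴ = 0.0701148 m
Layer 2: 1.854×10⁻⁴ × 840 × 1.2 = 0.1868832 m
0.7529×10⁻⁴ × 0.6 × 1100 = 0.0496914 m
Δh = 0.0701148 + 0.1868832 + 0.0496914 = 0.3066894 m

about 31 cm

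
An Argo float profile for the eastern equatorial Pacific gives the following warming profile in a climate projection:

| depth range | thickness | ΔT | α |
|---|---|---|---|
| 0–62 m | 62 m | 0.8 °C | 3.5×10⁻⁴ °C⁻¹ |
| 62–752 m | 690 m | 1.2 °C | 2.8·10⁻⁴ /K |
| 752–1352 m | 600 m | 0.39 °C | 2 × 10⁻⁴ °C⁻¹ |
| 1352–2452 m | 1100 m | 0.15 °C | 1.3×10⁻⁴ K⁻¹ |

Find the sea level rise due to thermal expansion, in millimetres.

0–62 m: 62 × 3.5×10⁻⁴ × 0.8 = 0.01736 m
690 × 2.8×10⁻⁴ × 1.2 = 0.23184 m
Layer 3: 2×10⁻⁴ × 0.39 × 600 = 0.04680 m
1352–2452 m: 1.3×10⁻⁴ × 0.15 × 1100 = 0.02145 m
Δh = 0.01736 + 0.23184 + 0.04680 + 0.02145 = 0.31745 m ≈ 320 mm

about 320 mm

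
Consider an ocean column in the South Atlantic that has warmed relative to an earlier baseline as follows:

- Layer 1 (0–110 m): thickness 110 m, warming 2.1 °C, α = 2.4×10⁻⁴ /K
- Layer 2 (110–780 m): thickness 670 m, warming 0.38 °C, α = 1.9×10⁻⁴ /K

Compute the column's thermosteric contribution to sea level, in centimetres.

2.1 × 2.4×10⁻⁴ × 110 = 0.05544 m
Layer 2: 1.9×10⁻⁴ × 670 × 0.38 = 0.048374 m
Δh = 0.05544 + 0.048374 = 0.103814 m

Δh ≈ 10.4 cm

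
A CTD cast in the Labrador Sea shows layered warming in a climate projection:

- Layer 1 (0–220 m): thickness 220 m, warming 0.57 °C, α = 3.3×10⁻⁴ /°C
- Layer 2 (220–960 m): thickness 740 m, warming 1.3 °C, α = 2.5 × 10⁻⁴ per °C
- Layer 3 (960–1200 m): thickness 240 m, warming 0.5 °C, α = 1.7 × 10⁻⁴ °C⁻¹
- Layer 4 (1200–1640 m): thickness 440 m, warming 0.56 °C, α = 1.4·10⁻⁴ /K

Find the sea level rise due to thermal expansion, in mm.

Layer 1: 220 × 3.3×10⁻⁴ × 0.57 = 0.041382 m
Layer 2: 1.3 × 740 × 2.5×10⁻⁴ = 0.24050 m
Layer 3: 1.7×10⁻⁴ × 240 × 0.5 = 0.02040 m
Layer 4: 440 × 1.4×10⁻⁴ × 0.56 = 0.034496 m
Δh = 0.041382 + 0.24050 + 0.02040 + 0.034496 = 0.336778 m ≈ 337 mm

337 mm of thermosteric rise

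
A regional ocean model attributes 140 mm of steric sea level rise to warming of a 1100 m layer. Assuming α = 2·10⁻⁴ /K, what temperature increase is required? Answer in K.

0.636 K

ΔT = Δh/(αH) = 0.14 / (2×10⁻⁴ × 1100) ≈ 0.6364 K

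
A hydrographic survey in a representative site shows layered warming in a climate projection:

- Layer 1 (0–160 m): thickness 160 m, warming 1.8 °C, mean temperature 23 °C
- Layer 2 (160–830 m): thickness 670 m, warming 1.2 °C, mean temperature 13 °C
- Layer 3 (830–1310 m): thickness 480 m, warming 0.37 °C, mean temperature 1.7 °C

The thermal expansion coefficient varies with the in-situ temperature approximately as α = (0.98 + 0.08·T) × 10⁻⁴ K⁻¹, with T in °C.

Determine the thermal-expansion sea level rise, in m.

Layer 1: α = (0.98 + 0.08×23)×10⁻⁴ = 2.82×10⁻⁴ K⁻¹
Layer 2: α = (0.98 + 0.08×13)×10⁻⁴ = 2.02×10⁻⁴ K⁻¹
Layer 3: α = (0.98 + 0.08×1.7)×10⁻⁴ = 1.116×10⁻⁴ K⁻¹
2.82×10⁻⁴ × 160 × 1.8 = 0.081216 m
160–830 m: 1.2 × 2.02×10⁻⁴ × 670 = 0.162408 m
830–1310 m: 0.37 × 480 × 1.116×10⁻⁴ = 0.01982016 m
Δh = 0.081216 + 0.162408 + 0.01982016 = 0.26344416 m ≈ 0.263 m

Δh ≈ 0.263 m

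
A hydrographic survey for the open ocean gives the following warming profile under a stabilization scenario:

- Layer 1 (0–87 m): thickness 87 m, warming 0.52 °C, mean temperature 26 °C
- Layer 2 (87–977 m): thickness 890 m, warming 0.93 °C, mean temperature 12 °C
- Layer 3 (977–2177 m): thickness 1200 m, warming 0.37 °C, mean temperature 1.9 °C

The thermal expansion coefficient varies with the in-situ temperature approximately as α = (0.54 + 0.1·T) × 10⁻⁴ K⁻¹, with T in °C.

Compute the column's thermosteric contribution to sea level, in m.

Layer 1: α = (0.54 + 0.1×26)×10⁻⁴ = 3.14×10⁻⁴ K⁻¹
Layer 2: α = (0.54 + 0.1×12)×10⁻⁴ = 1.74×10⁻⁴ K⁻¹
Layer 3: α = (0.54 + 0.1×1.9)×10⁻⁴ = 0.73×10⁻⁴ K⁻¹
0–87 m: 3.14×10⁻⁴ × 0.52 × 87 = 0.01420536 m
87–977 m: 0.93 × 890 × 1.74×10⁻⁴ = 0.1440198 m
977–2177 m: 1200 × 0.73×10⁻⁴ × 0.37 = 0.032412 m
Δh = 0.01420536 + 0.1440198 + 0.032412 = 0.19063716 m ≈ 0.191 m

0.191 m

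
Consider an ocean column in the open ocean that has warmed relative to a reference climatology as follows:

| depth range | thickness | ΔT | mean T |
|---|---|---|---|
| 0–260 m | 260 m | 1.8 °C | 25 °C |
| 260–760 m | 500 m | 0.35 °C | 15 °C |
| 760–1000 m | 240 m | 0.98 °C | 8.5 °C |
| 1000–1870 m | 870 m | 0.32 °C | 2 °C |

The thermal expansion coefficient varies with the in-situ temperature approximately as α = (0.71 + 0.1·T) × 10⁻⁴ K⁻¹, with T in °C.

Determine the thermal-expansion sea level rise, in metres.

Layer 1: α = (0.71 + 0.1×25)×10⁻⁴ = 3.21×10⁻⁴ K⁻¹
Layer 2: α = (0.71 + 0.1×15)×10⁻⁴ = 2.21×10⁻⁴ K⁻¹
Layer 3: α = (0.71 + 0.1×8.5)×10⁻⁴ = 1.56×10⁻⁴ K⁻¹
Layer 4: α = (0.71 + 0.1×2)×10⁻⁴ = 0.91×10⁻⁴ K⁻¹
Layer 1: 3.21×10⁻⁴ × 1.8 × 260 = 0.150228 m
Layer 2: 0.35 × 2.21×10⁻⁴ × 500 = 0.038675 m
0.98 × 1.56×10⁻⁴ × 240 = 0.0366912 m
Layer 4: 0.91×10⁻⁴ × 0.32 × 870 = 0.0253344 m
Δh = 0.150228 + 0.038675 + 0.0366912 + 0.0253344 = 0.2509286 m ≈ 0.251 m

about 0.251 m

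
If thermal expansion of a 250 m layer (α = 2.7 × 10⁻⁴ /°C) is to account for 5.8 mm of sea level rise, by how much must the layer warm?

0.086 K

ΔT = Δh/(αH) = 0.0058 / (2.7×10⁻⁴ × 250) ≈ 0.08593 K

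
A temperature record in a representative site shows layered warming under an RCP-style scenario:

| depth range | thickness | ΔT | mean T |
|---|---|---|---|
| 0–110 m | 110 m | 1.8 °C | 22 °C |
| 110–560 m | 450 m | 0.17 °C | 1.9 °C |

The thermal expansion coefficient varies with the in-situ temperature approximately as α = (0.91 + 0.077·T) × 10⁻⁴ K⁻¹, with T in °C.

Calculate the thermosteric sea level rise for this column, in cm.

Δh ≈ 6.0 cm

Layer 1: α = (0.91 + 0.077×22)×10⁻⁴ = 2.604×10⁻⁴ K⁻¹
Layer 2: α = (0.91 + 0.077×1.9)×10⁻⁴ = 1.0563×10⁻⁴ K⁻¹
1.8 × 110 × 2.604×10⁻⁴ = 0.0515592 m
Layer 2: 1.0563×10⁻⁴ × 450 × 0.17 = 0.008080695 m
Δh = 0.0515592 + 0.008080695 = 0.059639895 m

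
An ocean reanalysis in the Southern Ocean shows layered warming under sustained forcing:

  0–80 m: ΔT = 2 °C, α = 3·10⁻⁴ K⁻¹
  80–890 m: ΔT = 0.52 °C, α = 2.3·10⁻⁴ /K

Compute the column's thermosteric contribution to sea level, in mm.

Layer 1: 3×10⁻⁴ × 80 × 2 = 0.04800 m
2.3×10⁻⁴ × 810 × 0.52 = 0.096876 m
Δh = 0.04800 + 0.096876 = 0.144876 m ≈ 145 mm

Δh ≈ 145 mm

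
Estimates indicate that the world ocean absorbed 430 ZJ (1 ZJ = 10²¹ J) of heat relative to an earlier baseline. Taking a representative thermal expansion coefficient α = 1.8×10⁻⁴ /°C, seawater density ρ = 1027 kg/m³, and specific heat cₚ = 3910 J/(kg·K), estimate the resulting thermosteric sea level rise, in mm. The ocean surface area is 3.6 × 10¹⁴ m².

Per unit area: Q = 430×10²¹ / (3.6×10¹⁴) ≈ 1.194×10⁹ J/m²
Δh = αQ/(ρcₚ) = 1.8×10⁻⁴ × 1.194×10⁹ / (1027 × 3910) ≈ 0.053522 m

53.5 mm of thermosteric rise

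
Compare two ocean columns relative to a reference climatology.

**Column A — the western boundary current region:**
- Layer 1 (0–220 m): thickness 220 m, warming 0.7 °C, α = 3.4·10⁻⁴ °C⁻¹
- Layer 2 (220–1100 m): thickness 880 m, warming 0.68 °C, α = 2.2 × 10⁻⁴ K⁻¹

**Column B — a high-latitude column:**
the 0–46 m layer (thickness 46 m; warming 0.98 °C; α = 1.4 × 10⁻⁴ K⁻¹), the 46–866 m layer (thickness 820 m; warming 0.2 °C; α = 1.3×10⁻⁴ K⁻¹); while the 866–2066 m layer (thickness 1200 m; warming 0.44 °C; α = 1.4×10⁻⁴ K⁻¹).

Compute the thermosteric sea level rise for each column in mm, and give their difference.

A 0–220 m: 220 × 0.7 × 3.4×10⁻⁴ = 0.05236 m
A 2.2×10⁻⁴ × 880 × 0.68 = 0.131648 m
A total: 0.184008 m
B 0.98 × 1.4×10⁻⁴ × 46 = 0.0063112 m
B 46–866 m: 0.2 × 820 × 1.3×10⁻⁴ = 0.02132 m
B 1200 × 0.44 × 1.4×10⁻⁴ = 0.07392 m
B total: 0.1015512 m
Difference: 0.184008 − 0.1015512 = 0.0824568 m

Δh_A ≈ 184 mm, Δh_B ≈ 102 mm; difference ≈ 82.5 mm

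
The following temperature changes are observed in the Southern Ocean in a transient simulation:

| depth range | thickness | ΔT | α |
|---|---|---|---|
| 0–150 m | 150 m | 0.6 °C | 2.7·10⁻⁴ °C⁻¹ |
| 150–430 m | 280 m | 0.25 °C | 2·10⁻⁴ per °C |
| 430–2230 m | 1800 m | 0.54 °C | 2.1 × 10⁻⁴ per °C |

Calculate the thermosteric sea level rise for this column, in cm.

Layer 1: 0.6 × 2.7×10⁻⁴ × 150 = 0.02430 m
0.25 × 280 × 2×10⁻⁴ = 0.01400 m
0.54 × 1800 × 2.1×10⁻⁴ = 0.20412 m
Δh = 0.02430 + 0.01400 + 0.20412 = 0.24242 m ≈ 24 cm

24 cm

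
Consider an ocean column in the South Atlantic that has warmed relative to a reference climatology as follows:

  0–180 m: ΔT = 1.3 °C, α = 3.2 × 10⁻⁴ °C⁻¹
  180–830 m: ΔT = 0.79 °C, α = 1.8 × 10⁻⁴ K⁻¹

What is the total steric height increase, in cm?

Δh ≈ 16.7 cm

3.2×10⁻⁴ × 1.3 × 180 = 0.07488 m
650 × 1.8×10⁻⁴ × 0.79 = 0.09243 m
Δh = 0.07488 + 0.09243 = 0.16731 m ≈ 16.7 cm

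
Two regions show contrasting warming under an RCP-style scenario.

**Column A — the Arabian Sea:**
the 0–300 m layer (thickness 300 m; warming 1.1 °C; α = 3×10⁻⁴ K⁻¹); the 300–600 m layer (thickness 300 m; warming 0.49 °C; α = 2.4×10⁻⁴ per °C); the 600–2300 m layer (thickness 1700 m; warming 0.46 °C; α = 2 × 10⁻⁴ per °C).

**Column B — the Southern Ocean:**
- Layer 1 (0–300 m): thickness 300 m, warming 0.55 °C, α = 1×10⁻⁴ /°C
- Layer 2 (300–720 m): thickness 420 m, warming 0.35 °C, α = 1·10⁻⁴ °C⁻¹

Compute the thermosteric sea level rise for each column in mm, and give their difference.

A 0–300 m: 1.1 × 3×10⁻⁴ × 300 = 0.09900 m
A 300–600 m: 2.4×10⁻⁴ × 300 × 0.49 = 0.03528 m
A 2×10⁻⁴ × 0.46 × 1700 = 0.15640 m
A total: 0.29068 m
B 1×10⁻⁴ × 300 × 0.55 = 0.01650 m
B Layer 2: 0.35 × 420 × 1×10⁻⁴ = 0.01470 m
B total: 0.03120 m
Difference: 0.29068 − 0.03120 = 0.25948 m

A: 290 mm; B: 31 mm; difference 260 mm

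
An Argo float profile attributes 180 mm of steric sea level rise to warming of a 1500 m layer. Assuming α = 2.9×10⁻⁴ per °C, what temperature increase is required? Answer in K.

ΔT ≈ 0.41 K

ΔT = Δh/(αH) = 0.18 / (2.9×10⁻⁴ × 1500) ≈ 0.4138 K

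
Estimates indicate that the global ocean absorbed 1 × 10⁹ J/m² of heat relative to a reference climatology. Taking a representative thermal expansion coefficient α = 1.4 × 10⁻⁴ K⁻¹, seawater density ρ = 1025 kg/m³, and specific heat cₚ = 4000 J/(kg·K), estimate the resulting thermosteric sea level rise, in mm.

Δh = αQ/(ρcₚ) = 1.4×10⁻⁴ × 1×10⁹ / (1025 × 4000) ≈ 0.034146 m

Δh = 34.1 mm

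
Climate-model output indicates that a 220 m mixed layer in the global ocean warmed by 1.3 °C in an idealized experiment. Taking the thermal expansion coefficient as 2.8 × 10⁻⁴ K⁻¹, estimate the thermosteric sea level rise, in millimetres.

Δh = αΔT·H = 2.8×10⁻⁴ × 1.3 × 220 = 0.08008 m

Δh = 80 mm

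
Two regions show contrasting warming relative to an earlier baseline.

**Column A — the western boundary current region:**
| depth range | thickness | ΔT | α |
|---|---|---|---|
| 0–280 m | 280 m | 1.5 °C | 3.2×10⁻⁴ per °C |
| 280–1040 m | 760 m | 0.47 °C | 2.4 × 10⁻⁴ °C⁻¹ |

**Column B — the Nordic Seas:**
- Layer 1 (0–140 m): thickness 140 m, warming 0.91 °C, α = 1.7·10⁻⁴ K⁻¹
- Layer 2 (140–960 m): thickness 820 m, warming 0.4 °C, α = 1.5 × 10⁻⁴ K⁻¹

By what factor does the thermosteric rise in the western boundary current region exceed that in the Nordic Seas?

A Layer 1: 280 × 3.2×10⁻⁴ × 1.5 = 0.13440 m
A 2.4×10⁻⁴ × 0.47 × 760 = 0.085728 m
A total: 0.220128 m
B 0.91 × 140 × 1.7×10⁻⁴ = 0.021658 m
B 140–960 m: 0.4 × 820 × 1.5×10⁻⁴ = 0.04920 m
B total: 0.070858 m
Ratio: 0.220128 / 0.070858 ≈ 3.107

3.1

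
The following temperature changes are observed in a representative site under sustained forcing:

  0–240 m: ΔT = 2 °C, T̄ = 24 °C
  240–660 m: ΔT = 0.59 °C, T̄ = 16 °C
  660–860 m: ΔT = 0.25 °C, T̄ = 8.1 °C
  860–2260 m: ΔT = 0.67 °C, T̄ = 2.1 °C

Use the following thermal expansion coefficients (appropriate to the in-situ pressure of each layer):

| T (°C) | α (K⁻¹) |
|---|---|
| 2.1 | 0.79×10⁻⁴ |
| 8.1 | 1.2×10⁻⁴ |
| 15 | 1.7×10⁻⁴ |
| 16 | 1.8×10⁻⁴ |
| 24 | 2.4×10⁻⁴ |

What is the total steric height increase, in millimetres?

Layer 1 at 24 °C → α = 2.4×10⁻⁴ K⁻¹
Layer 2 at 16 °C → α = 1.8×10⁻⁴ K⁻¹
Layer 3 at 8.1 °C → α = 1.2×10⁻⁴ K⁻¹
Layer 4 at 2.1 °C → α = 0.79×10⁻⁴ K⁻¹
0–240 m: 2 × 240 × 2.4×10⁻⁴ = 0.11520 m
240–660 m: 0.59 × 420 × 1.8×10⁻⁴ = 0.044604 m
660–860 m: 200 × 0.25 × 1.2×10⁻⁴ = 0.00600 m
0.67 × 1400 × 0.79×10⁻⁴ = 0.074102 m
Δh = 0.11520 + 0.044604 + 0.00600 + 0.074102 = 0.239906 m

240 mm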